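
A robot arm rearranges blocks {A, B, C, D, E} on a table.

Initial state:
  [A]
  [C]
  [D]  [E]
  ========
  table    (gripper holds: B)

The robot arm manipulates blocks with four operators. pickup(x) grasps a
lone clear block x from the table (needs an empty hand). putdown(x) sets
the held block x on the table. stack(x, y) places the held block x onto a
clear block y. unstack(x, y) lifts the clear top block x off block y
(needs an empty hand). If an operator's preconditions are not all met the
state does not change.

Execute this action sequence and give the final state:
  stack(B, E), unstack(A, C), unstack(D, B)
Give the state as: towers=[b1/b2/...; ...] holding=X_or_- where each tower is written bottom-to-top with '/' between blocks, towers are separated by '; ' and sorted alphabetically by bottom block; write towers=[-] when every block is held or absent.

step 1 (stack(B, E)): towers=[D/C/A; E/B] holding=-
step 2 (unstack(A, C)): towers=[D/C; E/B] holding=A
step 3 (unstack(D, B)) [no-op]: towers=[D/C; E/B] holding=A

towers=[D/C; E/B] holding=A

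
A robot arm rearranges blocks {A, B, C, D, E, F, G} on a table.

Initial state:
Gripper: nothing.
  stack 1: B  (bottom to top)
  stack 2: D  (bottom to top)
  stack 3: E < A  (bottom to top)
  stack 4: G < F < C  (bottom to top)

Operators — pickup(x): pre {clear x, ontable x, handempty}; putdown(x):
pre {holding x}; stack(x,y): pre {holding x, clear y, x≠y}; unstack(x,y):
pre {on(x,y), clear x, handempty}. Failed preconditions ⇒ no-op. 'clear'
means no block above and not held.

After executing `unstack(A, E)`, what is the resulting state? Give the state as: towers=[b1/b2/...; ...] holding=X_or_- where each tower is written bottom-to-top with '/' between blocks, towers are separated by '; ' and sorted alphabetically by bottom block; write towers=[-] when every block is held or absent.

towers=[B; D; E; G/F/C] holding=A

before: towers=[B; D; E/A; G/F/C] holding=-
pre[unstack(A, E)]: on(A,E) ok, clear(A) ok, handempty ok
all met → apply unstack(A, E)
after:  towers=[B; D; E; G/F/C] holding=A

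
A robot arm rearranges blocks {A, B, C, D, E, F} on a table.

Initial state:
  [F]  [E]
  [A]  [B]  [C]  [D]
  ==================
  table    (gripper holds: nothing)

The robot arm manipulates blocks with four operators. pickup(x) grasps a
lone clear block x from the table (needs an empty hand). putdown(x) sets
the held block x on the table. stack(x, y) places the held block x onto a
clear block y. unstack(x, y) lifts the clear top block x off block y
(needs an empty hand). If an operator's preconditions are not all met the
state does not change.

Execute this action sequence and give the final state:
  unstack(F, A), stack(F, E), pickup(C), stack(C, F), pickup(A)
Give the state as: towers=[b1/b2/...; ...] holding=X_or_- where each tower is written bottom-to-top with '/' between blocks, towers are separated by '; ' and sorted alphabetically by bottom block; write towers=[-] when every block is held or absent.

step 1 (unstack(F, A)): towers=[A; B/E; C; D] holding=F
step 2 (stack(F, E)): towers=[A; B/E/F; C; D] holding=-
step 3 (pickup(C)): towers=[A; B/E/F; D] holding=C
step 4 (stack(C, F)): towers=[A; B/E/F/C; D] holding=-
step 5 (pickup(A)): towers=[B/E/F/C; D] holding=A

towers=[B/E/F/C; D] holding=A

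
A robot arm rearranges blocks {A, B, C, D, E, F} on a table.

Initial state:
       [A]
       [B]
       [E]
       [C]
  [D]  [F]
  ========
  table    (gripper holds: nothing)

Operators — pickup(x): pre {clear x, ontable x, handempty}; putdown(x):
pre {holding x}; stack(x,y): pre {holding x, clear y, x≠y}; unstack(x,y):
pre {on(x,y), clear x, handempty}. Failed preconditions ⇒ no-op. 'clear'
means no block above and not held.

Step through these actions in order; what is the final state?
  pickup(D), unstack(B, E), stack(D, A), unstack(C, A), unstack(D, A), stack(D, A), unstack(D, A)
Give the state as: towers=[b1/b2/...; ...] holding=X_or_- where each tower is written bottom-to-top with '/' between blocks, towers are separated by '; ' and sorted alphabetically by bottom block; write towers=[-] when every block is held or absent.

towers=[F/C/E/B/A] holding=D

step 1 (pickup(D)): towers=[F/C/E/B/A] holding=D
step 2 (unstack(B, E)) [no-op]: towers=[F/C/E/B/A] holding=D
step 3 (stack(D, A)): towers=[F/C/E/B/A/D] holding=-
step 4 (unstack(C, A)) [no-op]: towers=[F/C/E/B/A/D] holding=-
step 5 (unstack(D, A)): towers=[F/C/E/B/A] holding=D
step 6 (stack(D, A)): towers=[F/C/E/B/A/D] holding=-
step 7 (unstack(D, A)): towers=[F/C/E/B/A] holding=D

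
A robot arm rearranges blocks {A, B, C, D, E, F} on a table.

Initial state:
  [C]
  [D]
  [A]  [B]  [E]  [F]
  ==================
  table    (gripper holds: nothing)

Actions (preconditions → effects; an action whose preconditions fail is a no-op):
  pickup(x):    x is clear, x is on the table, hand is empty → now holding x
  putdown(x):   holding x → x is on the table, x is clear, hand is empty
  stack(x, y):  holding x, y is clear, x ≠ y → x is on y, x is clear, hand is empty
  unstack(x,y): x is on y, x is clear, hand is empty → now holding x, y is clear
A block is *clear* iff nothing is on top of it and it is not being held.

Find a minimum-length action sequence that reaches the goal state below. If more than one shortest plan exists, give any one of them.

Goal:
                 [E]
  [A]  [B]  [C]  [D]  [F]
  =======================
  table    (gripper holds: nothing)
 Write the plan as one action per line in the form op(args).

unstack(C, D)
putdown(C)
unstack(D, A)
putdown(D)
pickup(E)
stack(E, D)

step 1 (unstack(C, D)): towers=[A/D; B; E; F] holding=C
step 2 (putdown(C)): towers=[A/D; B; C; E; F] holding=-
step 3 (unstack(D, A)): towers=[A; B; C; E; F] holding=D
step 4 (putdown(D)): towers=[A; B; C; D; E; F] holding=-
step 5 (pickup(E)): towers=[A; B; C; D; F] holding=E
step 6 (stack(E, D)): towers=[A; B; C; D/E; F] holding=-
goal check: towers=[A; B; C; D/E; F] holding=- — reached (length 6, optimal by BFS)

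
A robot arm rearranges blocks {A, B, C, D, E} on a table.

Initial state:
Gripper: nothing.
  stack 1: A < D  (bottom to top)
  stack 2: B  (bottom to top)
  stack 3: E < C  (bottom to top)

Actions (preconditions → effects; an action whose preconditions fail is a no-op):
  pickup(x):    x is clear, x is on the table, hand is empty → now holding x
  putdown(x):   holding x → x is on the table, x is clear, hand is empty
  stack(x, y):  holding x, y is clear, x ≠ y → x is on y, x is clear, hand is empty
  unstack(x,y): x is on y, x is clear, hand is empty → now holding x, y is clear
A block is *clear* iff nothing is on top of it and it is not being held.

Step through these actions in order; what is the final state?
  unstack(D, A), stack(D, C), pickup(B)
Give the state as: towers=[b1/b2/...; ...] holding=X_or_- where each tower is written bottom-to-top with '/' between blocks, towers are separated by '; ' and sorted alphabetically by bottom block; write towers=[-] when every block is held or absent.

towers=[A; E/C/D] holding=B

step 1 (unstack(D, A)): towers=[A; B; E/C] holding=D
step 2 (stack(D, C)): towers=[A; B; E/C/D] holding=-
step 3 (pickup(B)): towers=[A; E/C/D] holding=B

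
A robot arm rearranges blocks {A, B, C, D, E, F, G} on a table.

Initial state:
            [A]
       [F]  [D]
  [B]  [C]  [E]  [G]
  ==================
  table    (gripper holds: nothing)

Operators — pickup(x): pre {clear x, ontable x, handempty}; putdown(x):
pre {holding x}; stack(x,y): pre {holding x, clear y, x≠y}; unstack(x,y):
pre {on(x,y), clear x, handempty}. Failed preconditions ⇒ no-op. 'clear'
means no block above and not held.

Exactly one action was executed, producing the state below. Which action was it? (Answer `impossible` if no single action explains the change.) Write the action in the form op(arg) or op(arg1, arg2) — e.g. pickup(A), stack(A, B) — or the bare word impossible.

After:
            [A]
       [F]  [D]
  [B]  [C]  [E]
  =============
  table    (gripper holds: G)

target: towers=[B; C/F; E/D/A] holding=G
         pickup(B) → towers=[C/F; E/D/A; G] holding=B
     unstack(F, C) → towers=[B; C; E/D/A; G] holding=F
         pickup(G) → towers=[B; C/F; E/D/A] holding=G  ← match
     unstack(A, D) → towers=[B; C/F; E/D; G] holding=A

pickup(G)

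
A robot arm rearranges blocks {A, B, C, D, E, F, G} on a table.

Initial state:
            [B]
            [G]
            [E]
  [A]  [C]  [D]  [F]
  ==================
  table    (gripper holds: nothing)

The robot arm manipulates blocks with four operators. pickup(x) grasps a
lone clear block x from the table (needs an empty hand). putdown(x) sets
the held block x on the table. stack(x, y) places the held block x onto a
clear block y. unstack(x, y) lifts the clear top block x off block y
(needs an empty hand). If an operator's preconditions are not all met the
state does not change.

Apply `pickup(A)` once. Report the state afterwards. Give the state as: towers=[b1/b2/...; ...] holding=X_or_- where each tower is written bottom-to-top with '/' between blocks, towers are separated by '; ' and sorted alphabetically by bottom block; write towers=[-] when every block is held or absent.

towers=[C; D/E/G/B; F] holding=A

before: towers=[A; C; D/E/G/B; F] holding=-
pre[pickup(A)]: clear(A) ok, ontable(A) ok, handempty ok
all met → apply pickup(A)
after:  towers=[C; D/E/G/B; F] holding=A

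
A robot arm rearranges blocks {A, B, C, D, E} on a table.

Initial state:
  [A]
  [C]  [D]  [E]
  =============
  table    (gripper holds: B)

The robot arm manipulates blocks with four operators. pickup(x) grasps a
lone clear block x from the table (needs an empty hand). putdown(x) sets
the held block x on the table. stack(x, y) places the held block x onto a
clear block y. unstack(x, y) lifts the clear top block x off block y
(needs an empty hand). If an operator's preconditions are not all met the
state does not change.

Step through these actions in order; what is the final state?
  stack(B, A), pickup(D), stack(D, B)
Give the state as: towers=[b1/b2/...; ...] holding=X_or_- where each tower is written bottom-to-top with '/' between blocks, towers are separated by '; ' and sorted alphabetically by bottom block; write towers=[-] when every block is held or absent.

towers=[C/A/B/D; E] holding=-

step 1 (stack(B, A)): towers=[C/A/B; D; E] holding=-
step 2 (pickup(D)): towers=[C/A/B; E] holding=D
step 3 (stack(D, B)): towers=[C/A/B/D; E] holding=-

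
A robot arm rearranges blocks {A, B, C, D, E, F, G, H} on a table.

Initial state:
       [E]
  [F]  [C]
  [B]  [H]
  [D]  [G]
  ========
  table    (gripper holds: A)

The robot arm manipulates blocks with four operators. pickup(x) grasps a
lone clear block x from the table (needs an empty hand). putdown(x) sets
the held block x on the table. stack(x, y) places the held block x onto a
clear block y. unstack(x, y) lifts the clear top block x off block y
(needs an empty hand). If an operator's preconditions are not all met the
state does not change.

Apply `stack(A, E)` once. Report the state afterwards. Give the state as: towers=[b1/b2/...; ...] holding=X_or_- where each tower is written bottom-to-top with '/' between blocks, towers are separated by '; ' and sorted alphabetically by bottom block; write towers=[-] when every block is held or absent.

towers=[D/B/F; G/H/C/E/A] holding=-

before: towers=[D/B/F; G/H/C/E] holding=A
pre[stack(A, E)]: holding(A) ok, clear(E) ok, A≠E ok
all met → apply stack(A, E)
after:  towers=[D/B/F; G/H/C/E/A] holding=-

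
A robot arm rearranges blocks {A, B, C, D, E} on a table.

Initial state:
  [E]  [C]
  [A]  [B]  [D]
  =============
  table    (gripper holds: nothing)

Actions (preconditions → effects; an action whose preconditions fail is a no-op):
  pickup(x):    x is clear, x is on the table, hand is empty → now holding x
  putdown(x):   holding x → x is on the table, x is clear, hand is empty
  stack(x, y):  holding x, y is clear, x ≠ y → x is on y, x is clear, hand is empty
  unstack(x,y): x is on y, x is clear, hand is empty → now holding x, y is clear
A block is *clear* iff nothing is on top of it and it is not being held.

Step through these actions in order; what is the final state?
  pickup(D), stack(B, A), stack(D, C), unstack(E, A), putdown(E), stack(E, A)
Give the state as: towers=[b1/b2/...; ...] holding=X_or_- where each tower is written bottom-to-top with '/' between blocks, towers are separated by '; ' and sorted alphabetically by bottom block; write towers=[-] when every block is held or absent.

step 1 (pickup(D)): towers=[A/E; B/C] holding=D
step 2 (stack(B, A)) [no-op]: towers=[A/E; B/C] holding=D
step 3 (stack(D, C)): towers=[A/E; B/C/D] holding=-
step 4 (unstack(E, A)): towers=[A; B/C/D] holding=E
step 5 (putdown(E)): towers=[A; B/C/D; E] holding=-
step 6 (stack(E, A)) [no-op]: towers=[A; B/C/D; E] holding=-

towers=[A; B/C/D; E] holding=-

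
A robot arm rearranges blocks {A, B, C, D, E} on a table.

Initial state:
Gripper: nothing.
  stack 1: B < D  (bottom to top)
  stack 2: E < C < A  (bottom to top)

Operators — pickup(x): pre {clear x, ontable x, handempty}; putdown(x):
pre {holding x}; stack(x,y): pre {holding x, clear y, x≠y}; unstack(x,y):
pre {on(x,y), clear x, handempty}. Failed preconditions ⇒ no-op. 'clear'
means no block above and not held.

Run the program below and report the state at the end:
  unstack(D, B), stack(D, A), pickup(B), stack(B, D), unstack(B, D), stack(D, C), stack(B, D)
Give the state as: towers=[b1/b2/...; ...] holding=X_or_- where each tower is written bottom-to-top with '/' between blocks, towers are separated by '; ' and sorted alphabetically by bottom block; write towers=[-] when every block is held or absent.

step 1 (unstack(D, B)): towers=[B; E/C/A] holding=D
step 2 (stack(D, A)): towers=[B; E/C/A/D] holding=-
step 3 (pickup(B)): towers=[E/C/A/D] holding=B
step 4 (stack(B, D)): towers=[E/C/A/D/B] holding=-
step 5 (unstack(B, D)): towers=[E/C/A/D] holding=B
step 6 (stack(D, C)) [no-op]: towers=[E/C/A/D] holding=B
step 7 (stack(B, D)): towers=[E/C/A/D/B] holding=-

towers=[E/C/A/D/B] holding=-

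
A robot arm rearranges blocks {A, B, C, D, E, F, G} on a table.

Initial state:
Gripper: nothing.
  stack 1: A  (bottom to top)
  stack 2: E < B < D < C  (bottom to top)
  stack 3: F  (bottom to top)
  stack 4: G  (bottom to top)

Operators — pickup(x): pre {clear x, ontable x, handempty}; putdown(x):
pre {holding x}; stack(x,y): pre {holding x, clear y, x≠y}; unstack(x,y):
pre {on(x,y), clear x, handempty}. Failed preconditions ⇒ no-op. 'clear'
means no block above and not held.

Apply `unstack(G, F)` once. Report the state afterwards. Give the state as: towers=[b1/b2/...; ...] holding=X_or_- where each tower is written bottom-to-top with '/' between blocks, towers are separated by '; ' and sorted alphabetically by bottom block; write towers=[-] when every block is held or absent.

towers=[A; E/B/D/C; F; G] holding=-

before: towers=[A; E/B/D/C; F; G] holding=-
pre[unstack(G, F)]: on(G,F) fail, clear(G) ok, handempty ok
on(G,F) unmet → unstack(G, F) is a no-op
after:  towers=[A; E/B/D/C; F; G] holding=-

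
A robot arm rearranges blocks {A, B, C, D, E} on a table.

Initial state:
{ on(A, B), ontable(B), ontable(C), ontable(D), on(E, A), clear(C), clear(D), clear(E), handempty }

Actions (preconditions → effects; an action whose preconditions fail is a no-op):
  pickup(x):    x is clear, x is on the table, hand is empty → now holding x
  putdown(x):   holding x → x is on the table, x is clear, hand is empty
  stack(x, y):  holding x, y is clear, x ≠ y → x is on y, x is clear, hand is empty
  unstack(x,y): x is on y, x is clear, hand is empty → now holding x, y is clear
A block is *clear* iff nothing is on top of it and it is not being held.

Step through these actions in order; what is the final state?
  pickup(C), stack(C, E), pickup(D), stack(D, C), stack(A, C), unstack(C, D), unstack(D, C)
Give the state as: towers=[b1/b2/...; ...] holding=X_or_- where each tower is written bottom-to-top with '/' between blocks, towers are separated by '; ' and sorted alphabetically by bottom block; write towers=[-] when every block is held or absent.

towers=[B/A/E/C] holding=D

step 1 (pickup(C)): towers=[B/A/E; D] holding=C
step 2 (stack(C, E)): towers=[B/A/E/C; D] holding=-
step 3 (pickup(D)): towers=[B/A/E/C] holding=D
step 4 (stack(D, C)): towers=[B/A/E/C/D] holding=-
step 5 (stack(A, C)) [no-op]: towers=[B/A/E/C/D] holding=-
step 6 (unstack(C, D)) [no-op]: towers=[B/A/E/C/D] holding=-
step 7 (unstack(D, C)): towers=[B/A/E/C] holding=D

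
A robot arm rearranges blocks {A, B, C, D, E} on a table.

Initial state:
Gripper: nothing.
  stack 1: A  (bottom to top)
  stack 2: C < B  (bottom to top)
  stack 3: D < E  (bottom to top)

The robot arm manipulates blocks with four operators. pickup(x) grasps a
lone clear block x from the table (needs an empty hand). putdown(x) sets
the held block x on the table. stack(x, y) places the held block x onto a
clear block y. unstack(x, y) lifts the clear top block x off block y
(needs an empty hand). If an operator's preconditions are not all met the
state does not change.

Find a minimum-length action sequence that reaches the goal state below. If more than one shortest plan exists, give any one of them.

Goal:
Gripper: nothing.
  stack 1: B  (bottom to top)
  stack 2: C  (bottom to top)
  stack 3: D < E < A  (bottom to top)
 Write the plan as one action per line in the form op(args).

step 1 (unstack(B, C)): towers=[A; C; D/E] holding=B
step 2 (putdown(B)): towers=[A; B; C; D/E] holding=-
step 3 (pickup(A)): towers=[B; C; D/E] holding=A
step 4 (stack(A, E)): towers=[B; C; D/E/A] holding=-
goal check: towers=[B; C; D/E/A] holding=- — reached (length 4, optimal by BFS)

unstack(B, C)
putdown(B)
pickup(A)
stack(A, E)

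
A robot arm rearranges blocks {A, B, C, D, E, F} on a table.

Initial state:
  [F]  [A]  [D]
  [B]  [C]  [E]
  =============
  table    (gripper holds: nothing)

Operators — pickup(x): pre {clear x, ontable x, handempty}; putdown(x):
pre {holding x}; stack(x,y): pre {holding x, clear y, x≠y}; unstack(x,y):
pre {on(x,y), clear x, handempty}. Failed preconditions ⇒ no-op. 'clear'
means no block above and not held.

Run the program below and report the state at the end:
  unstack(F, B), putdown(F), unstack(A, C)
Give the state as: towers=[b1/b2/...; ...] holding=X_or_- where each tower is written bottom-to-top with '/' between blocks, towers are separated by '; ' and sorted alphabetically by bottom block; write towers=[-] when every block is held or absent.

towers=[B; C; E/D; F] holding=A

step 1 (unstack(F, B)): towers=[B; C/A; E/D] holding=F
step 2 (putdown(F)): towers=[B; C/A; E/D; F] holding=-
step 3 (unstack(A, C)): towers=[B; C; E/D; F] holding=A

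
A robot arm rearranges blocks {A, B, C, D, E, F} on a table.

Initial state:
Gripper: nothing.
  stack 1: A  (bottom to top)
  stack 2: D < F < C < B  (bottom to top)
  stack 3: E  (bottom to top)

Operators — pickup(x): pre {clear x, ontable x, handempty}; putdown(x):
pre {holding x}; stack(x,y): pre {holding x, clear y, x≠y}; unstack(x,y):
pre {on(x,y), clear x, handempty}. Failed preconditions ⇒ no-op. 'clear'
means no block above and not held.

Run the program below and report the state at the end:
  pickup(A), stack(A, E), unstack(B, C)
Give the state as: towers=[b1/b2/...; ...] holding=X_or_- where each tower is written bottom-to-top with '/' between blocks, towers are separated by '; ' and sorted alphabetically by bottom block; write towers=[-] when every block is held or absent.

towers=[D/F/C; E/A] holding=B

step 1 (pickup(A)): towers=[D/F/C/B; E] holding=A
step 2 (stack(A, E)): towers=[D/F/C/B; E/A] holding=-
step 3 (unstack(B, C)): towers=[D/F/C; E/A] holding=B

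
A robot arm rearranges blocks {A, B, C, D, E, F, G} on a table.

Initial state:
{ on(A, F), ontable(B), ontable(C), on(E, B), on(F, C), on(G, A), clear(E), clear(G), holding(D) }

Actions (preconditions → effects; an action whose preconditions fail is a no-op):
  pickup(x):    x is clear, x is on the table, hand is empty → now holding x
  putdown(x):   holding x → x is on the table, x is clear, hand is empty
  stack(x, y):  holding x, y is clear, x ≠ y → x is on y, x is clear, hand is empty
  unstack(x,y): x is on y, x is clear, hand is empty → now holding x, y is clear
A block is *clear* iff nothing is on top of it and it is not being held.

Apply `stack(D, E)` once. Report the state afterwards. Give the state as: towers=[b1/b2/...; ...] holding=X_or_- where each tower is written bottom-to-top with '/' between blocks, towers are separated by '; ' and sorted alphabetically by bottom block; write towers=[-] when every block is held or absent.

towers=[B/E/D; C/F/A/G] holding=-

before: towers=[B/E; C/F/A/G] holding=D
pre[stack(D, E)]: holding(D) ✓, clear(E) ✓, D≠E ✓
all met → apply stack(D, E)
after:  towers=[B/E/D; C/F/A/G] holding=-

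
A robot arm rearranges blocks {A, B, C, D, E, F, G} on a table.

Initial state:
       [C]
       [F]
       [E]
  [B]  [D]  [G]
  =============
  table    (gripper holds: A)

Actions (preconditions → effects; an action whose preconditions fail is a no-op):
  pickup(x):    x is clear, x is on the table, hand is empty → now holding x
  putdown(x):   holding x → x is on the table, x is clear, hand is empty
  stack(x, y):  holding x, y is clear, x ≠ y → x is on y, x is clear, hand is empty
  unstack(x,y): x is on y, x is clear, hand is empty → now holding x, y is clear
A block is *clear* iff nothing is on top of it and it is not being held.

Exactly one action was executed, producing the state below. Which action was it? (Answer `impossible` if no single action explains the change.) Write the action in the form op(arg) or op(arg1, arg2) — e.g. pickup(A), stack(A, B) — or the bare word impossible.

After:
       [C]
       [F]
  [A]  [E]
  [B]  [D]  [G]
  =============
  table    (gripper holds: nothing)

target: towers=[B/A; D/E/F/C; G] holding=-
        putdown(A) → towers=[A; B; D/E/F/C; G] holding=-
       stack(A, B) → towers=[B/A; D/E/F/C; G] holding=-  ← match
       stack(A, G) → towers=[B; D/E/F/C; G/A] holding=-
       stack(A, C) → towers=[B; D/E/F/C/A; G] holding=-

stack(A, B)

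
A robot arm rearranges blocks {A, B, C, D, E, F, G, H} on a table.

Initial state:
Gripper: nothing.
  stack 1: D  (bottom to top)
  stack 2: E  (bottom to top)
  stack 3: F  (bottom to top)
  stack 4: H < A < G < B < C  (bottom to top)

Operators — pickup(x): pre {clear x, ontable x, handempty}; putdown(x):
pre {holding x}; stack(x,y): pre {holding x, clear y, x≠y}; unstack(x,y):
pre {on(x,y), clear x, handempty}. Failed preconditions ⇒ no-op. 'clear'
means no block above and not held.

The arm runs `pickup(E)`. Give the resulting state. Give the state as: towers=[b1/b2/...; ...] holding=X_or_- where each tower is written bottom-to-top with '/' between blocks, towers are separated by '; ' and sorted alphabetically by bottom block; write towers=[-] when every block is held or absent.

towers=[D; F; H/A/G/B/C] holding=E

before: towers=[D; E; F; H/A/G/B/C] holding=-
pre[pickup(E)]: clear(E) yes, ontable(E) yes, handempty yes
all met → apply pickup(E)
after:  towers=[D; F; H/A/G/B/C] holding=E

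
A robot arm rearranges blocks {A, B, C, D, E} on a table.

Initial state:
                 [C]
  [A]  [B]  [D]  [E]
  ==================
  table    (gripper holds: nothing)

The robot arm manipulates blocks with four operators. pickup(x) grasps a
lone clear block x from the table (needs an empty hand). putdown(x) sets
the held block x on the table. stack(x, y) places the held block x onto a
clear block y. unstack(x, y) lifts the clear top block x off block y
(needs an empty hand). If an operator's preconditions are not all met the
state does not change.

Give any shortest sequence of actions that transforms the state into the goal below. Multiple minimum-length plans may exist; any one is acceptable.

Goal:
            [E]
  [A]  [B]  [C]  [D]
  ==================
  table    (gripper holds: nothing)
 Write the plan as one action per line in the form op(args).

unstack(C, E)
putdown(C)
pickup(E)
stack(E, C)

step 1 (unstack(C, E)): towers=[A; B; D; E] holding=C
step 2 (putdown(C)): towers=[A; B; C; D; E] holding=-
step 3 (pickup(E)): towers=[A; B; C; D] holding=E
step 4 (stack(E, C)): towers=[A; B; C/E; D] holding=-
goal check: towers=[A; B; C/E; D] holding=- — reached (length 4, optimal by BFS)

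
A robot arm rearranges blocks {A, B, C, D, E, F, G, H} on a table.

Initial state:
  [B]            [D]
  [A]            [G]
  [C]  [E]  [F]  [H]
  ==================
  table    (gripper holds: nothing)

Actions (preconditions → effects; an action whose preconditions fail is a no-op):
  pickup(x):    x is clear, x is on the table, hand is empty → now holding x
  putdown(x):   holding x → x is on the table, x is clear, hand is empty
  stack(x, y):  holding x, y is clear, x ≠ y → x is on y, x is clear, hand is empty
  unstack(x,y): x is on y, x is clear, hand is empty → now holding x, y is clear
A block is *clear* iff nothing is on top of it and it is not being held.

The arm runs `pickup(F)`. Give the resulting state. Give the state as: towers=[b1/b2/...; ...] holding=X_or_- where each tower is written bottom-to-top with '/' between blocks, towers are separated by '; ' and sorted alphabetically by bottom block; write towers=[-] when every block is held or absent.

before: towers=[C/A/B; E; F; H/G/D] holding=-
pre[pickup(F)]: clear(F) ok, ontable(F) ok, handempty ok
all met → apply pickup(F)
after:  towers=[C/A/B; E; H/G/D] holding=F

towers=[C/A/B; E; H/G/D] holding=F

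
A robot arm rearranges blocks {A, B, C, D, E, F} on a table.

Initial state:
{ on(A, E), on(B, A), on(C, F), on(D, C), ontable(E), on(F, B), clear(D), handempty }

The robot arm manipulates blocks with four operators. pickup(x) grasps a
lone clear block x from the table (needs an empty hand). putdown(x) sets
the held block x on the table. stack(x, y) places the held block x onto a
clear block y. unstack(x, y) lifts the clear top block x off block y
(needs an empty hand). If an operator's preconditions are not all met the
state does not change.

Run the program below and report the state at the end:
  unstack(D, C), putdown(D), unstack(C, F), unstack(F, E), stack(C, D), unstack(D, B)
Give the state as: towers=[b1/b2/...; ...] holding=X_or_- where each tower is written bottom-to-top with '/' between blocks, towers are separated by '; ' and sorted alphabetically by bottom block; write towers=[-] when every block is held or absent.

step 1 (unstack(D, C)): towers=[E/A/B/F/C] holding=D
step 2 (putdown(D)): towers=[D; E/A/B/F/C] holding=-
step 3 (unstack(C, F)): towers=[D; E/A/B/F] holding=C
step 4 (unstack(F, E)) [no-op]: towers=[D; E/A/B/F] holding=C
step 5 (stack(C, D)): towers=[D/C; E/A/B/F] holding=-
step 6 (unstack(D, B)) [no-op]: towers=[D/C; E/A/B/F] holding=-

towers=[D/C; E/A/B/F] holding=-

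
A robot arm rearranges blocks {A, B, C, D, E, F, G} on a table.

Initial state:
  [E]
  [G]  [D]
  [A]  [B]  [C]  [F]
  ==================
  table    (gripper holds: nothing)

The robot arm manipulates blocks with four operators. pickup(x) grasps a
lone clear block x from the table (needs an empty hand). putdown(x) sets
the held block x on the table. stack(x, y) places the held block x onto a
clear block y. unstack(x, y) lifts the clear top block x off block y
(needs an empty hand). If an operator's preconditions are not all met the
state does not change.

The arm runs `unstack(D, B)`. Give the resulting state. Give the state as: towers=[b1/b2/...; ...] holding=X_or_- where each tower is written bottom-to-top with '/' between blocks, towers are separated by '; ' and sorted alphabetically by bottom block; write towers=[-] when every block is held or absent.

before: towers=[A/G/E; B/D; C; F] holding=-
pre[unstack(D, B)]: on(D,B) yes, clear(D) yes, handempty yes
all met → apply unstack(D, B)
after:  towers=[A/G/E; B; C; F] holding=D

towers=[A/G/E; B; C; F] holding=D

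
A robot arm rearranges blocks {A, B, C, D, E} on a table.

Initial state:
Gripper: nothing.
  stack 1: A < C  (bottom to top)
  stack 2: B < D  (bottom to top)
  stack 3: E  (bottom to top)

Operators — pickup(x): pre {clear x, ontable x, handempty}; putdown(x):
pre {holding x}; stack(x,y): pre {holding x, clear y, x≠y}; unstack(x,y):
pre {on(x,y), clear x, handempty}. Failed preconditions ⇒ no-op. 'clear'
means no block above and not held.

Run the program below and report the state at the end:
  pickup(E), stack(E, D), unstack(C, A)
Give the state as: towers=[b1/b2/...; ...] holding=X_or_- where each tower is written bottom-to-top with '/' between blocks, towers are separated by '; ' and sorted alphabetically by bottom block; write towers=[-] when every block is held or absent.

step 1 (pickup(E)): towers=[A/C; B/D] holding=E
step 2 (stack(E, D)): towers=[A/C; B/D/E] holding=-
step 3 (unstack(C, A)): towers=[A; B/D/E] holding=C

towers=[A; B/D/E] holding=C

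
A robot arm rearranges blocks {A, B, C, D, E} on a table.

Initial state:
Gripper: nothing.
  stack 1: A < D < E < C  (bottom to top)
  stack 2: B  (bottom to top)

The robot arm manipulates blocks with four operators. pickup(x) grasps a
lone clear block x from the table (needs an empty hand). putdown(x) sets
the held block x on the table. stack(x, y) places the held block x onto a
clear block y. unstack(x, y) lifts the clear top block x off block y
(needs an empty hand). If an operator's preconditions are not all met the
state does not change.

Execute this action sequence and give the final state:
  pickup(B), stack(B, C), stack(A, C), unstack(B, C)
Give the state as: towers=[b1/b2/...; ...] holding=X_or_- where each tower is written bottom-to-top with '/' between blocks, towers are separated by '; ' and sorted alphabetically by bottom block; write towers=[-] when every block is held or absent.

step 1 (pickup(B)): towers=[A/D/E/C] holding=B
step 2 (stack(B, C)): towers=[A/D/E/C/B] holding=-
step 3 (stack(A, C)) [no-op]: towers=[A/D/E/C/B] holding=-
step 4 (unstack(B, C)): towers=[A/D/E/C] holding=B

towers=[A/D/E/C] holding=B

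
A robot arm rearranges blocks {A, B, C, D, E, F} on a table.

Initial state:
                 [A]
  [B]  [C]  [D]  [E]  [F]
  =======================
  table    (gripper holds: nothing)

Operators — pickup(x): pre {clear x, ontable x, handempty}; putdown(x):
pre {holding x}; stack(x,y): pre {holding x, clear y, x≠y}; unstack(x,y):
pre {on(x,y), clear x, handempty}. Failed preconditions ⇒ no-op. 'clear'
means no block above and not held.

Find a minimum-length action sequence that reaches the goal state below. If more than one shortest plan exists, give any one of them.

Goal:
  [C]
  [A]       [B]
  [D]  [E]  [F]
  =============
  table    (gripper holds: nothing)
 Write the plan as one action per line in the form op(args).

pickup(B)
stack(B, F)
unstack(A, E)
stack(A, D)
pickup(C)
stack(C, A)

step 1 (pickup(B)): towers=[C; D; E/A; F] holding=B
step 2 (stack(B, F)): towers=[C; D; E/A; F/B] holding=-
step 3 (unstack(A, E)): towers=[C; D; E; F/B] holding=A
step 4 (stack(A, D)): towers=[C; D/A; E; F/B] holding=-
step 5 (pickup(C)): towers=[D/A; E; F/B] holding=C
step 6 (stack(C, A)): towers=[D/A/C; E; F/B] holding=-
goal check: towers=[D/A/C; E; F/B] holding=- — reached (length 6, optimal by BFS)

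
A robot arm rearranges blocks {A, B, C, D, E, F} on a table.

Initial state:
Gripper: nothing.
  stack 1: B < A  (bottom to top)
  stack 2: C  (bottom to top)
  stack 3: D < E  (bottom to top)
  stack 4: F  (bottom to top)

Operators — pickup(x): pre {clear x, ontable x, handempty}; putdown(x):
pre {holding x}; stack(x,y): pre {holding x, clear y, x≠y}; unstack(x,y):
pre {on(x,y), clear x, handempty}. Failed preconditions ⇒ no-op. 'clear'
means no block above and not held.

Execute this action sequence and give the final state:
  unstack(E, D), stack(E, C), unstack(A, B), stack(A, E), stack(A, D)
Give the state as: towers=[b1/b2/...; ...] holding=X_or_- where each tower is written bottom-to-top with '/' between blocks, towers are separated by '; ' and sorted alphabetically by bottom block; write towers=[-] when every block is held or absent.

towers=[B; C/E/A; D; F] holding=-

step 1 (unstack(E, D)): towers=[B/A; C; D; F] holding=E
step 2 (stack(E, C)): towers=[B/A; C/E; D; F] holding=-
step 3 (unstack(A, B)): towers=[B; C/E; D; F] holding=A
step 4 (stack(A, E)): towers=[B; C/E/A; D; F] holding=-
step 5 (stack(A, D)) [no-op]: towers=[B; C/E/A; D; F] holding=-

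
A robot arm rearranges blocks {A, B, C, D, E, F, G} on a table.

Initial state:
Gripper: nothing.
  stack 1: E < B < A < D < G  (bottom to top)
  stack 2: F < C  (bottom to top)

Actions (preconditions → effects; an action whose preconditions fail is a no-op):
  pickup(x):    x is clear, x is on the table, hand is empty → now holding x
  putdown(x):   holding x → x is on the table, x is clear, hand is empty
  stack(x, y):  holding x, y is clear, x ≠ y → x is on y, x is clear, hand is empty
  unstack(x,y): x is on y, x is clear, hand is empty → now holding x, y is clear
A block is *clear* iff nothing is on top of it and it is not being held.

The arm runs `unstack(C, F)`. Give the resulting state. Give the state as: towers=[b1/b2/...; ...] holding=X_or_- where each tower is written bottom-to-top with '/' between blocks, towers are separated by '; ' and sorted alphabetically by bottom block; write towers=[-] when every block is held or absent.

before: towers=[E/B/A/D/G; F/C] holding=-
pre[unstack(C, F)]: on(C,F) ok, clear(C) ok, handempty ok
all met → apply unstack(C, F)
after:  towers=[E/B/A/D/G; F] holding=C

towers=[E/B/A/D/G; F] holding=C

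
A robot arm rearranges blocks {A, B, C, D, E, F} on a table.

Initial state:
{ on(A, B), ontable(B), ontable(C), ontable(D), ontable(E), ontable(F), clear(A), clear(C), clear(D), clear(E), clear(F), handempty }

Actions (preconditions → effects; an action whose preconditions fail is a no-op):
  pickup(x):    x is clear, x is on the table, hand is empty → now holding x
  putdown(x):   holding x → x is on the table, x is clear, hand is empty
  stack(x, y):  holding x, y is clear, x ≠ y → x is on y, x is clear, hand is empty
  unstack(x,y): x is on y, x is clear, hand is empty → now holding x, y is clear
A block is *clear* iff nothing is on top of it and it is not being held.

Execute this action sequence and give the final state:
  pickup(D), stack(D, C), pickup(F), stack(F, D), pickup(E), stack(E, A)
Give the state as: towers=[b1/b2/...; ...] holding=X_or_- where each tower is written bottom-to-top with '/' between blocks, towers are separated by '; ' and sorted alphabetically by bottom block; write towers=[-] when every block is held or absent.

towers=[B/A/E; C/D/F] holding=-

step 1 (pickup(D)): towers=[B/A; C; E; F] holding=D
step 2 (stack(D, C)): towers=[B/A; C/D; E; F] holding=-
step 3 (pickup(F)): towers=[B/A; C/D; E] holding=F
step 4 (stack(F, D)): towers=[B/A; C/D/F; E] holding=-
step 5 (pickup(E)): towers=[B/A; C/D/F] holding=E
step 6 (stack(E, A)): towers=[B/A/E; C/D/F] holding=-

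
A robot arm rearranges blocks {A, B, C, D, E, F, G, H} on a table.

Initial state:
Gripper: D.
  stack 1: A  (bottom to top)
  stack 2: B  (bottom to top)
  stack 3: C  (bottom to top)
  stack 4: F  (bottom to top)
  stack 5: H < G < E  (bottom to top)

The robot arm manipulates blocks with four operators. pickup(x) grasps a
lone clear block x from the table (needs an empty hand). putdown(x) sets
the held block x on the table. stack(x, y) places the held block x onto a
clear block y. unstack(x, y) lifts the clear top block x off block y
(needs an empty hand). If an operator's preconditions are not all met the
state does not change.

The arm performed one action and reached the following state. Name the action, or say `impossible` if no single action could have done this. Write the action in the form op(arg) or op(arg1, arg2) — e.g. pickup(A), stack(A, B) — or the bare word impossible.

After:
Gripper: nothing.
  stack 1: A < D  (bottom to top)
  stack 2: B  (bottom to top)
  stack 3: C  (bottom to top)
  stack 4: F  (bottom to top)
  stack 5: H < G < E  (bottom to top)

stack(D, A)

target: towers=[A/D; B; C; F; H/G/E] holding=-
        putdown(D) → towers=[A; B; C; D; F; H/G/E] holding=-
       stack(D, A) → towers=[A/D; B; C; F; H/G/E] holding=-  ← match
       stack(D, E) → towers=[A; B; C; F; H/G/E/D] holding=-
       stack(D, B) → towers=[A; B/D; C; F; H/G/E] holding=-
       stack(D, F) → towers=[A; B; C; F/D; H/G/E] holding=-
       stack(D, C) → towers=[A; B; C/D; F; H/G/E] holding=-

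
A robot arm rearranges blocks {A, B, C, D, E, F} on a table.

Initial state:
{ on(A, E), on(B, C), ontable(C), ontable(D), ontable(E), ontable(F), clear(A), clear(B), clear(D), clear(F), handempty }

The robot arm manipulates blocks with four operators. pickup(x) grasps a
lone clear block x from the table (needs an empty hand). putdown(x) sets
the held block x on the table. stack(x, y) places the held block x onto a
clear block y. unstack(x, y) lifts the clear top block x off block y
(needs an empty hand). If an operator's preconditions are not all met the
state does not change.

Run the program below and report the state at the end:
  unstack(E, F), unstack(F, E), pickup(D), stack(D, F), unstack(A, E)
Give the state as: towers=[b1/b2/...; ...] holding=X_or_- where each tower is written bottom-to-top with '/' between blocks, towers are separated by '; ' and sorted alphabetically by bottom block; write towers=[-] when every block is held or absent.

towers=[C/B; E; F/D] holding=A

step 1 (unstack(E, F)) [no-op]: towers=[C/B; D; E/A; F] holding=-
step 2 (unstack(F, E)) [no-op]: towers=[C/B; D; E/A; F] holding=-
step 3 (pickup(D)): towers=[C/B; E/A; F] holding=D
step 4 (stack(D, F)): towers=[C/B; E/A; F/D] holding=-
step 5 (unstack(A, E)): towers=[C/B; E; F/D] holding=A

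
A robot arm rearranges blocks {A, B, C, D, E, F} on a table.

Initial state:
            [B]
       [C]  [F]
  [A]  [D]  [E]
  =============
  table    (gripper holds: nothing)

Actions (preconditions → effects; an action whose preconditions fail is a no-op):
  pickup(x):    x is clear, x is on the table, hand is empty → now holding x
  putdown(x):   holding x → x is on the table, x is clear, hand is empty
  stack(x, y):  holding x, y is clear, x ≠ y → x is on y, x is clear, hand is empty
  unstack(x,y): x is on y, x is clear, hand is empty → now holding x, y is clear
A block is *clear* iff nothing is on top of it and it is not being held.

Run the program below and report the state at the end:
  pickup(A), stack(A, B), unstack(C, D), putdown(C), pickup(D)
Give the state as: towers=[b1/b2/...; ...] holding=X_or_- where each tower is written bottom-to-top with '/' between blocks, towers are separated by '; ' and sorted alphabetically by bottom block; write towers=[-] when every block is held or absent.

towers=[C; E/F/B/A] holding=D

step 1 (pickup(A)): towers=[D/C; E/F/B] holding=A
step 2 (stack(A, B)): towers=[D/C; E/F/B/A] holding=-
step 3 (unstack(C, D)): towers=[D; E/F/B/A] holding=C
step 4 (putdown(C)): towers=[C; D; E/F/B/A] holding=-
step 5 (pickup(D)): towers=[C; E/F/B/A] holding=D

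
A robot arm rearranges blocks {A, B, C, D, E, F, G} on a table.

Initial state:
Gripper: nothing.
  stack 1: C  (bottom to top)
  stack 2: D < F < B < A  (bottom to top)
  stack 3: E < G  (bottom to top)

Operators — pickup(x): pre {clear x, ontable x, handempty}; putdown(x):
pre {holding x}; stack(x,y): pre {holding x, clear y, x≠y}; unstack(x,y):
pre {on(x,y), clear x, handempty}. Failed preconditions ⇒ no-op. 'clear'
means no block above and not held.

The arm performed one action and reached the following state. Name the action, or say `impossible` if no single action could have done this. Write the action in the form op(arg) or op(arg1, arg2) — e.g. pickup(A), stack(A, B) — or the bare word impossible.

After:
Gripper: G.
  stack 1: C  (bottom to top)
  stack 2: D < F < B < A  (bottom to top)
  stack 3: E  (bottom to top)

target: towers=[C; D/F/B/A; E] holding=G
     unstack(G, E) → towers=[C; D/F/B/A; E] holding=G  ← match
     unstack(A, B) → towers=[C; D/F/B; E/G] holding=A
         pickup(C) → towers=[D/F/B/A; E/G] holding=C

unstack(G, E)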